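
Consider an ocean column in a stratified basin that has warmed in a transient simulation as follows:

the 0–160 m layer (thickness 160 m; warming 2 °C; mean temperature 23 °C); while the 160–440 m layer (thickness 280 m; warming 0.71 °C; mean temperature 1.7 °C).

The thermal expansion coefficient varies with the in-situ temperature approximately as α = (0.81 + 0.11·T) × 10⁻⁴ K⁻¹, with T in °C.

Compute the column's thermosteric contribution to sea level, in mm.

about 127 mm

Layer 1: α = (0.81 + 0.11×23)×10⁻⁴ = 3.34×10⁻⁴ K⁻¹
Layer 2: α = (0.81 + 0.11×1.7)×10⁻⁴ = 0.997×10⁻⁴ K⁻¹
Layer 1: 2 × 3.34×10⁻⁴ × 160 = 0.10688 m
Layer 2: 280 × 0.997×10⁻⁴ × 0.71 = 0.01982036 m
Δh = 0.10688 + 0.01982036 = 0.12670036 m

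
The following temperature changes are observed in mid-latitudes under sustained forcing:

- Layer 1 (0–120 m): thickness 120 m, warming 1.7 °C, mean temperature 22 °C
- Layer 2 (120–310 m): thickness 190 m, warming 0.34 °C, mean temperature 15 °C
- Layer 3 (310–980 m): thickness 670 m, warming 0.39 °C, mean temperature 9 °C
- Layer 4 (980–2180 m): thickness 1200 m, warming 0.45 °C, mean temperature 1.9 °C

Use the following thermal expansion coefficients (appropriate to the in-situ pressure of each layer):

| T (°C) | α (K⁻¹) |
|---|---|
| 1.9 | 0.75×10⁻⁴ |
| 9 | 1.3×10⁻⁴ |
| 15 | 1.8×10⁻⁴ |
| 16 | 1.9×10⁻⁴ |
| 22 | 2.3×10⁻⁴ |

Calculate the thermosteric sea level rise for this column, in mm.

Δh = 133 mm

Layer 1 at 22 °C → α = 2.3×10⁻⁴ K⁻¹
Layer 2 at 15 °C → α = 1.8×10⁻⁴ K⁻¹
Layer 3 at 9 °C → α = 1.3×10⁻⁴ K⁻¹
Layer 4 at 1.9 °C → α = 0.75×10⁻⁴ K⁻¹
0–120 m: 2.3×10⁻⁴ × 120 × 1.7 = 0.04692 m
0.34 × 190 × 1.8×10⁻⁴ = 0.011628 m
670 × 1.3×10⁻⁴ × 0.39 = 0.033969 m
Layer 4: 0.45 × 0.75×10⁻⁴ × 1200 = 0.04050 m
Δh = 0.04692 + 0.011628 + 0.033969 + 0.04050 = 0.133017 m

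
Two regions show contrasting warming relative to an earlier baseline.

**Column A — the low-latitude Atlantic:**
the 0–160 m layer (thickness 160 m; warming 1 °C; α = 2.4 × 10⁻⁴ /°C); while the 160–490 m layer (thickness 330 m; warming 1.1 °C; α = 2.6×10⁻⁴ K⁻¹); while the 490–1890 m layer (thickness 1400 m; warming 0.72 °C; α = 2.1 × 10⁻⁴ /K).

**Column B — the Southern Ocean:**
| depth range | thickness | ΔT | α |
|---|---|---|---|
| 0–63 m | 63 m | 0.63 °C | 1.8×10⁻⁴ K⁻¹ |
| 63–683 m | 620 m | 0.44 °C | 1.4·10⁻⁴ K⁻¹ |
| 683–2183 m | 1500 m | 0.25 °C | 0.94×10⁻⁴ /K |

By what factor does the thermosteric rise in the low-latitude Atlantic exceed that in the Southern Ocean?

A 0–160 m: 1 × 160 × 2.4×10⁻⁴ = 0.03840 m
A 160–490 m: 330 × 1.1 × 2.6×10⁻⁴ = 0.09438 m
A 490–1890 m: 0.72 × 1400 × 2.1×10⁻⁴ = 0.21168 m
A total: 0.34446 m
B Layer 1: 63 × 0.63 × 1.8×10⁻⁴ = 0.0071442 m
B 1.4×10⁻⁴ × 620 × 0.44 = 0.038192 m
B Layer 3: 0.94×10⁻⁴ × 0.25 × 1500 = 0.03525 m
B total: 0.0805862 m
Ratio: 0.34446 / 0.0805862 ≈ 4.274

a factor of 4.3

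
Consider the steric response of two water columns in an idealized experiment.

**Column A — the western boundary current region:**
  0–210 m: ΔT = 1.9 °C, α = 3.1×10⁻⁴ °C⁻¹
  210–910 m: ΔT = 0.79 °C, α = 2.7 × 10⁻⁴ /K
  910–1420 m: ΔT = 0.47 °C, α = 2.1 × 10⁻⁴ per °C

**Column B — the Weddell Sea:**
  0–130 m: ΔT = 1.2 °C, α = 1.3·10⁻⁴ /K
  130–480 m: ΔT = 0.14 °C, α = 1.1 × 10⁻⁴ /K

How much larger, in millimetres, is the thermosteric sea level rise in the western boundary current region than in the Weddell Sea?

300 mm larger

A Layer 1: 210 × 1.9 × 3.1×10⁻⁴ = 0.12369 m
A 210–910 m: 0.79 × 700 × 2.7×10⁻⁴ = 0.14931 m
A 2.1×10⁻⁴ × 0.47 × 510 = 0.050337 m
A total: 0.323337 m
B 0–130 m: 130 × 1.3×10⁻⁴ × 1.2 = 0.02028 m
B 130–480 m: 1.1×10⁻⁴ × 0.14 × 350 = 0.00539 m
B total: 0.02567 m
Difference: 0.323337 − 0.02567 = 0.297667 m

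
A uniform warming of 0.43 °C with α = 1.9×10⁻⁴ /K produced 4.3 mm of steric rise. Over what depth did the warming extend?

H = Δh/(αΔT) = 0.0043 / (1.9×10⁻⁴ × 0.43) ≈ 52.63 m

53 m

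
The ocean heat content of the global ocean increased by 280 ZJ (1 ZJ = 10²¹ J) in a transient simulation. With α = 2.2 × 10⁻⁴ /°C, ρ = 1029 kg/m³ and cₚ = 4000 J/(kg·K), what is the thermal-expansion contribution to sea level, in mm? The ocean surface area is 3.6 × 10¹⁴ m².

Δh = 42 mm

Per unit area: Q = 280×10²¹ / (3.6×10¹⁴) ≈ 7.778×10⁸ J/m²
Δh = αQ/(ρcₚ) = 2.2×10⁻⁴ × 7.778×10⁸ / (1029 × 4000) ≈ 0.041573 m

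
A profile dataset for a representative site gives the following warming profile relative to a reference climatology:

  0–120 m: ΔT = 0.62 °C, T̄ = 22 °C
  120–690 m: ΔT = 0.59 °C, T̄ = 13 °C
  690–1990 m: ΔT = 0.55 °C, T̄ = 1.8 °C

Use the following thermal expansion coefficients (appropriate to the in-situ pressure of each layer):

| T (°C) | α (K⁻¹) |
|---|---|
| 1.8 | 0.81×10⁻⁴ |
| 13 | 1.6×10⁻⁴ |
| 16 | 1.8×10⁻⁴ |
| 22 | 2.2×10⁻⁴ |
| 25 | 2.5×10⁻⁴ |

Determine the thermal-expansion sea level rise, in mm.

Layer 1 at 22 °C → α = 2.2×10⁻⁴ K⁻¹
Layer 2 at 13 °C → α = 1.6×10⁻⁴ K⁻¹
Layer 3 at 1.8 °C → α = 0.81×10⁻⁴ K⁻¹
0–120 m: 120 × 0.62 × 2.2×10⁻⁴ = 0.016368 m
570 × 0.59 × 1.6×10⁻⁴ = 0.053808 m
Layer 3: 0.81×10⁻⁴ × 0.55 × 1300 = 0.057915 m
Δh = 0.016368 + 0.053808 + 0.057915 = 0.128091 m ≈ 128 mm

128 mm of thermosteric rise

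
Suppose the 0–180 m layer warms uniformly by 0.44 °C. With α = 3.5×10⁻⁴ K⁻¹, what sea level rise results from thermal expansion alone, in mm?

27.7 mm

Δh = αΔT·H = 3.5×10⁻⁴ × 0.44 × 180 = 0.02772 m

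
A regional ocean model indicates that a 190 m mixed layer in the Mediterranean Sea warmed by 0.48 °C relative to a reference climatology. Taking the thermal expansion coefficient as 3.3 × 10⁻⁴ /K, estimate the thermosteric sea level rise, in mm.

about 30 mm

Δh = αΔT·H = 3.3×10⁻⁴ × 0.48 × 190 = 0.030096 m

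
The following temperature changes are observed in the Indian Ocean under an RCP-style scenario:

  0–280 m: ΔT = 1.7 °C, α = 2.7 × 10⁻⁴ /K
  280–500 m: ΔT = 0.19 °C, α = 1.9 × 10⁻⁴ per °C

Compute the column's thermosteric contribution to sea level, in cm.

14 cm

Layer 1: 1.7 × 280 × 2.7×10⁻⁴ = 0.12852 m
Layer 2: 220 × 1.9×10⁻⁴ × 0.19 = 0.007942 m
Δh = 0.12852 + 0.007942 = 0.136462 m ≈ 14 cm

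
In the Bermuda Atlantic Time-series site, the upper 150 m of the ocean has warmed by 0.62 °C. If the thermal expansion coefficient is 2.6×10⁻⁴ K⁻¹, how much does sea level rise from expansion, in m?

Δh = αΔT·H = 2.6×10⁻⁴ × 0.62 × 150 = 0.02418 m

about 0.024 m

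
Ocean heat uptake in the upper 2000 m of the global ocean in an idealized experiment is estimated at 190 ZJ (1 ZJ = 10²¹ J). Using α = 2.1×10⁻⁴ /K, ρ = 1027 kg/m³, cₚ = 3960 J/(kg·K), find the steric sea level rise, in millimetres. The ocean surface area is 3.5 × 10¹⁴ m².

Per unit area: Q = 190×10²¹ / (3.5×10¹⁴) ≈ 5.429×10⁸ J/m²
Δh = αQ/(ρcₚ) = 2.1×10⁻⁴ × 5.429×10⁸ / (1027 × 3960) ≈ 0.028033 m

about 28 mm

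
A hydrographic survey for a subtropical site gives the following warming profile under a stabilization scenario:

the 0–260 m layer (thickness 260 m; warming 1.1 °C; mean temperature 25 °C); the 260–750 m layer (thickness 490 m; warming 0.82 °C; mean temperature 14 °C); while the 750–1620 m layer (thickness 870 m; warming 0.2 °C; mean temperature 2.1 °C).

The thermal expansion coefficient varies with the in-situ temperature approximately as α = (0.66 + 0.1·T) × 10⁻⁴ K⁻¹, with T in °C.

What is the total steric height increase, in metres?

0.188 m

Layer 1: α = (0.66 + 0.1×25)×10⁻⁴ = 3.16×10⁻⁴ K⁻¹
Layer 2: α = (0.66 + 0.1×14)×10⁻⁴ = 2.06×10⁻⁴ K⁻¹
Layer 3: α = (0.66 + 0.1×2.1)×10⁻⁴ = 0.87×10⁻⁴ K⁻¹
Layer 1: 3.16×10⁻⁴ × 1.1 × 260 = 0.090376 m
490 × 0.82 × 2.06×10⁻⁴ = 0.0827708 m
750–1620 m: 0.2 × 870 × 0.87×10⁻⁴ = 0.015138 m
Δh = 0.090376 + 0.0827708 + 0.015138 = 0.1882848 m ≈ 0.188 m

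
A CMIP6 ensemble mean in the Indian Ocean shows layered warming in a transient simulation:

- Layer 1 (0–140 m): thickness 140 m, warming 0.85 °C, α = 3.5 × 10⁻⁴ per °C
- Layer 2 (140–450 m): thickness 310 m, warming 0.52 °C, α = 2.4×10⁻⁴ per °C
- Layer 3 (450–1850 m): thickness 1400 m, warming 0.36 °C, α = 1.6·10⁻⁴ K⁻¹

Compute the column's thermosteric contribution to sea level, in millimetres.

Δh ≈ 161 mm

0–140 m: 140 × 3.5×10⁻⁴ × 0.85 = 0.04165 m
140–450 m: 310 × 0.52 × 2.4×10⁻⁴ = 0.038688 m
450–1850 m: 1400 × 1.6×10⁻⁴ × 0.36 = 0.08064 m
Δh = 0.04165 + 0.038688 + 0.08064 = 0.160978 m ≈ 161 mm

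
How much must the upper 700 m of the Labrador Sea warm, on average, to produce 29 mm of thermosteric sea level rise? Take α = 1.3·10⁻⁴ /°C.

0.319 K

ΔT = Δh/(αH) = 0.029 / (1.3×10⁻⁴ × 700) ≈ 0.3187 K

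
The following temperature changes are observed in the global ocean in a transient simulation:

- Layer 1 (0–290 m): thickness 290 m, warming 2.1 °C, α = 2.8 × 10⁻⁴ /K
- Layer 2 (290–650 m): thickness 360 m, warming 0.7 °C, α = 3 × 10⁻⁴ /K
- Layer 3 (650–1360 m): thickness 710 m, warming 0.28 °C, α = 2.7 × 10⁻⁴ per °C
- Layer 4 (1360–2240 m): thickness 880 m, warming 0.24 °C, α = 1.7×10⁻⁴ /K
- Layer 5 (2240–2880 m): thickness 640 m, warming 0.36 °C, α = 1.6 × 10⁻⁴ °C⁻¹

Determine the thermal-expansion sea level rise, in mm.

Δh ≈ 373 mm

Layer 1: 290 × 2.1 × 2.8×10⁻⁴ = 0.17052 m
Layer 2: 0.7 × 3×10⁻⁴ × 360 = 0.07560 m
Layer 3: 0.28 × 2.7×10⁻⁴ × 710 = 0.053676 m
1360–2240 m: 880 × 0.24 × 1.7×10⁻⁴ = 0.035904 m
1.6×10⁻⁴ × 640 × 0.36 = 0.036864 m
Δh = 0.17052 + 0.07560 + 0.053676 + 0.035904 + 0.036864 = 0.372564 m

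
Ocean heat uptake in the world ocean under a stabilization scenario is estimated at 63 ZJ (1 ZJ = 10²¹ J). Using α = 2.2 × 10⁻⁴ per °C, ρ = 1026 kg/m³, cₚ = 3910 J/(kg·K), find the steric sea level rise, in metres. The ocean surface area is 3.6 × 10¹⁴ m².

Per unit area: Q = 63×10²¹ / (3.6×10¹⁴) = 1.75×10⁸ J/m²
Δh = αQ/(ρcₚ) = 2.2×10⁻⁴ × 1.75×10⁸ / (1026 × 3910) ≈ 0.009597 m

Δh ≈ 0.00960 m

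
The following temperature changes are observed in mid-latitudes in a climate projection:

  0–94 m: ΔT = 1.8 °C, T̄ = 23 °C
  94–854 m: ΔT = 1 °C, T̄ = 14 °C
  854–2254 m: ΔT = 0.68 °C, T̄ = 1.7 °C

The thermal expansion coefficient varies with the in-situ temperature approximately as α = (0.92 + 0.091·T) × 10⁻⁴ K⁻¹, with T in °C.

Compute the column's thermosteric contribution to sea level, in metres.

Layer 1: α = (0.92 + 0.091×23)×10⁻⁴ = 3.013×10⁻⁴ K⁻¹
Layer 2: α = (0.92 + 0.091×14)×10⁻⁴ = 2.194×10⁻⁴ K⁻¹
Layer 3: α = (0.92 + 0.091×1.7)×10⁻⁴ = 1.0747×10⁻⁴ K⁻¹
94 × 1.8 × 3.013×10⁻⁴ = 0.05097996 m
2.194×10⁻⁴ × 760 × 1 = 0.166744 m
0.68 × 1.0747×10⁻⁴ × 1400 = 0.10231144 m
Δh = 0.05097996 + 0.166744 + 0.10231144 = 0.3200354 m ≈ 0.320 m

0.320 m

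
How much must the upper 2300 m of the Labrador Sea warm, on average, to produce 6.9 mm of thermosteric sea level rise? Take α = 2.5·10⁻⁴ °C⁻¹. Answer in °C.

ΔT = Δh/(αH) = 0.0069 / (2.5×10⁻⁴ × 2300) = 0.01200 °C

ΔT ≈ 0.0120 °C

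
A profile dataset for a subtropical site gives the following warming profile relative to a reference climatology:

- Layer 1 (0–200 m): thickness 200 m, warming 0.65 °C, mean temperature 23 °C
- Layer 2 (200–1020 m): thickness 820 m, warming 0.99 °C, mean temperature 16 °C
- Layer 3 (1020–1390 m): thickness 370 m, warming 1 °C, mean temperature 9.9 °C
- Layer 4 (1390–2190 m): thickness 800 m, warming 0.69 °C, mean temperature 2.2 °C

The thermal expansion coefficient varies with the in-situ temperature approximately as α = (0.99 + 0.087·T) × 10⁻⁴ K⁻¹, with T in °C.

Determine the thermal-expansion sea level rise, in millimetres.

370 mm

Layer 1: α = (0.99 + 0.087×23)×10⁻⁴ = 2.991×10⁻⁴ K⁻¹
Layer 2: α = (0.99 + 0.087×16)×10⁻⁴ = 2.382×10⁻⁴ K⁻¹
Layer 3: α = (0.99 + 0.087×9.9)×10⁻⁴ = 1.8513×10⁻⁴ K⁻¹
Layer 4: α = (0.99 + 0.087×2.2)×10⁻⁴ = 1.1814×10⁻⁴ K⁻¹
0–200 m: 200 × 2.991×10⁻⁴ × 0.65 = 0.038883 m
200–1020 m: 2.382×10⁻⁴ × 0.99 × 820 = 0.19337076 m
1 × 370 × 1.8513×10⁻⁴ = 0.0684981 m
800 × 1.1814×10⁻⁴ × 0.69 = 0.06521328 m
Δh = 0.038883 + 0.19337076 + 0.0684981 + 0.06521328 = 0.36596514 m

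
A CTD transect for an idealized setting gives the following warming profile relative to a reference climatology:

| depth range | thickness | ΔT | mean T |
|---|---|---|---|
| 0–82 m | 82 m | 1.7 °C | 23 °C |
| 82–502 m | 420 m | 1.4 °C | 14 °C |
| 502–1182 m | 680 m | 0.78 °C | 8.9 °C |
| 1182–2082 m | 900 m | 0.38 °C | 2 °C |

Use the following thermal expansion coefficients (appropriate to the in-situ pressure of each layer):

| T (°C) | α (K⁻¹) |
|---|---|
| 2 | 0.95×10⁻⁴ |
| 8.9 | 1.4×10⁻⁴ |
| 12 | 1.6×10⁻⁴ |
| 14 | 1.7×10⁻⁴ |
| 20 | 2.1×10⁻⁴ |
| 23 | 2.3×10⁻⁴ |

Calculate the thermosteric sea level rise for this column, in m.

0.239 m of thermosteric rise

Layer 1 at 23 °C → α = 2.3×10⁻⁴ K⁻¹
Layer 2 at 14 °C → α = 1.7×10⁻⁴ K⁻¹
Layer 3 at 8.9 °C → α = 1.4×10⁻⁴ K⁻¹
Layer 4 at 2 °C → α = 0.95×10⁻⁴ K⁻¹
Layer 1: 1.7 × 82 × 2.3×10⁻⁴ = 0.032062 m
Layer 2: 1.4 × 1.7×10⁻⁴ × 420 = 0.09996 m
0.78 × 680 × 1.4×10⁻⁴ = 0.074256 m
1182–2082 m: 0.38 × 900 × 0.95×10⁻⁴ = 0.03249 m
Δh = 0.032062 + 0.09996 + 0.074256 + 0.03249 = 0.238768 m ≈ 0.239 m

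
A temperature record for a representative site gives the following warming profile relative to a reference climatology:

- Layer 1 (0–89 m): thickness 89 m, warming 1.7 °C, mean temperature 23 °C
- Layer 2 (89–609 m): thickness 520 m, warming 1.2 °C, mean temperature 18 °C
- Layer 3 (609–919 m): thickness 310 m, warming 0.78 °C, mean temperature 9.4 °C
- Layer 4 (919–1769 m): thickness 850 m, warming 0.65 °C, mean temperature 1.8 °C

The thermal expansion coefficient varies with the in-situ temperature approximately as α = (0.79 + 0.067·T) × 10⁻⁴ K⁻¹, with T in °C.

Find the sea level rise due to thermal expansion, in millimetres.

Layer 1: α = (0.79 + 0.067×23)×10⁻⁴ = 2.331×10⁻⁴ K⁻¹
Layer 2: α = (0.79 + 0.067×18)×10⁻⁴ = 1.996×10⁻⁴ K⁻¹
Layer 3: α = (0.79 + 0.067×9.4)×10⁻⁴ = 1.4198×10⁻⁴ K⁻¹
Layer 4: α = (0.79 + 0.067×1.8)×10⁻⁴ = 0.9106×10⁻⁴ K⁻¹
0–89 m: 2.331×10⁻⁴ × 89 × 1.7 = 0.03526803 m
520 × 1.2 × 1.996×10⁻⁴ = 0.1245504 m
609–919 m: 310 × 0.78 × 1.4198×10⁻⁴ = 0.034330764 m
919–1769 m: 850 × 0.65 × 0.9106×10⁻⁴ = 0.05031065 m
Δh = 0.03526803 + 0.1245504 + 0.034330764 + 0.05031065 = 0.244459844 m

244 mm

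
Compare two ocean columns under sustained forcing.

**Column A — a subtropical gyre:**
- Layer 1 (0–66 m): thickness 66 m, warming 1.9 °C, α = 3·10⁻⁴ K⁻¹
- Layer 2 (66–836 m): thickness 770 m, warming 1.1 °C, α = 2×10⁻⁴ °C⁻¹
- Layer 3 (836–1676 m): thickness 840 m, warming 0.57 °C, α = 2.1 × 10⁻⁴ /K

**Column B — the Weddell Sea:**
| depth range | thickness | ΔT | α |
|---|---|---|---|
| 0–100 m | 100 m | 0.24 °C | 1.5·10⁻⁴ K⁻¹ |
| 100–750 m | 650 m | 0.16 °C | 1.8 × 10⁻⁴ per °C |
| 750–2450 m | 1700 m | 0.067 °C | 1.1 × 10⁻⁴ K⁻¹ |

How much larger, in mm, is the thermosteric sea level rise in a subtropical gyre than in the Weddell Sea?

A 0–66 m: 3×10⁻⁴ × 66 × 1.9 = 0.03762 m
A 770 × 1.1 × 2×10⁻⁴ = 0.16940 m
A 2.1×10⁻⁴ × 0.57 × 840 = 0.100548 m
A total: 0.307568 m
B 0.24 × 1.5×10⁻⁴ × 100 = 0.00360 m
B 1.8×10⁻⁴ × 650 × 0.16 = 0.01872 m
B 1.1×10⁻⁴ × 1700 × 0.067 = 0.012529 m
B total: 0.034849 m
Difference: 0.307568 − 0.034849 = 0.272719 m

270 mm larger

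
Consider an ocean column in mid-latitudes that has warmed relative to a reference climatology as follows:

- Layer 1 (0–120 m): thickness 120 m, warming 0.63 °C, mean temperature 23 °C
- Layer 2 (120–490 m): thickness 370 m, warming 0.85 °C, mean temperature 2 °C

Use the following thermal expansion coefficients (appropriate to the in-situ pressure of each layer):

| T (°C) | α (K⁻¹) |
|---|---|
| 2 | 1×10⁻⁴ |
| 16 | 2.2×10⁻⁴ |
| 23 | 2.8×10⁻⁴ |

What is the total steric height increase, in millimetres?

about 52.6 mm

Layer 1 at 23 °C → α = 2.8×10⁻⁴ K⁻¹
Layer 2 at 2 °C → α = 1×10⁻⁴ K⁻¹
0.63 × 120 × 2.8×10⁻⁴ = 0.021168 m
1×10⁻⁴ × 370 × 0.85 = 0.03145 m
Δh = 0.021168 + 0.03145 = 0.052618 m ≈ 52.6 mm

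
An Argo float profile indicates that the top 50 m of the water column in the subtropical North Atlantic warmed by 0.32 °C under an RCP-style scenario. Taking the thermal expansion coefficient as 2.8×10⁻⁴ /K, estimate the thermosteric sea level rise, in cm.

Δh = αΔT·H = 2.8×10⁻⁴ × 0.32 × 50 = 0.00448 m

about 0.448 cm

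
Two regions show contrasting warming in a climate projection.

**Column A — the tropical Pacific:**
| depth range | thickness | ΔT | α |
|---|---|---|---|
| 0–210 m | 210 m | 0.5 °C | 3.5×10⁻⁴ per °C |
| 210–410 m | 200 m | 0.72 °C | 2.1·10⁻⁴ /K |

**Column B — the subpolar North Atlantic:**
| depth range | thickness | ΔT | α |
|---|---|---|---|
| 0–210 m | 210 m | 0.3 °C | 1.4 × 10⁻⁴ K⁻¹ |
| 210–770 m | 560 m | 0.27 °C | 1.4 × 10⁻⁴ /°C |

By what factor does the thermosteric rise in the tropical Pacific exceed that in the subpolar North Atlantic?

2.2

A 0–210 m: 0.5 × 3.5×10⁻⁴ × 210 = 0.03675 m
A Layer 2: 200 × 0.72 × 2.1×10⁻⁴ = 0.03024 m
A total: 0.06699 m
B 0–210 m: 0.3 × 1.4×10⁻⁴ × 210 = 0.00882 m
B 1.4×10⁻⁴ × 560 × 0.27 = 0.021168 m
B total: 0.029988 m
Ratio: 0.06699 / 0.029988 ≈ 2.234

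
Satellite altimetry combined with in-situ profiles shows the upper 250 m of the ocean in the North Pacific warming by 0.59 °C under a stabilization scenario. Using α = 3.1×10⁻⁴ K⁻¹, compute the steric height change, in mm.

Δh = αΔT·H = 3.1×10⁻⁴ × 0.59 × 250 = 0.045725 m

about 45.7 mm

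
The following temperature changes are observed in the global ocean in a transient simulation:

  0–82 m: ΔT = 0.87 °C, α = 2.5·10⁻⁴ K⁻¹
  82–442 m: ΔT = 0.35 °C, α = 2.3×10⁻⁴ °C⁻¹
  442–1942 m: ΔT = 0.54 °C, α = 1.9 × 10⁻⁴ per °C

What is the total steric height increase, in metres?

Δh ≈ 0.201 m

82 × 2.5×10⁻⁴ × 0.87 = 0.017835 m
82–442 m: 2.3×10⁻⁴ × 0.35 × 360 = 0.02898 m
442–1942 m: 0.54 × 1.9×10⁻⁴ × 1500 = 0.15390 m
Δh = 0.017835 + 0.02898 + 0.15390 = 0.200715 m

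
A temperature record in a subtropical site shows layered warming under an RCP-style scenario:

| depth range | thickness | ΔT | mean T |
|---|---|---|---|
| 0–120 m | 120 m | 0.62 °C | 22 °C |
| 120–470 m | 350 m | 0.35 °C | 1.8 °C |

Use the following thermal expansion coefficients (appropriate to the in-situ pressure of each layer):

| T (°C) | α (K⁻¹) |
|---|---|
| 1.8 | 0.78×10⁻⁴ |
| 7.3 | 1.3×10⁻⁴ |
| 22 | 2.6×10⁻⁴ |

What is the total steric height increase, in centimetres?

Layer 1 at 22 °C → α = 2.6×10⁻⁴ K⁻¹
Layer 2 at 1.8 °C → α = 0.78×10⁻⁴ K⁻¹
120 × 0.62 × 2.6×10⁻⁴ = 0.019344 m
Layer 2: 0.35 × 350 × 0.78×10⁻⁴ = 0.009555 m
Δh = 0.019344 + 0.009555 = 0.028899 m

Δh = 2.89 cm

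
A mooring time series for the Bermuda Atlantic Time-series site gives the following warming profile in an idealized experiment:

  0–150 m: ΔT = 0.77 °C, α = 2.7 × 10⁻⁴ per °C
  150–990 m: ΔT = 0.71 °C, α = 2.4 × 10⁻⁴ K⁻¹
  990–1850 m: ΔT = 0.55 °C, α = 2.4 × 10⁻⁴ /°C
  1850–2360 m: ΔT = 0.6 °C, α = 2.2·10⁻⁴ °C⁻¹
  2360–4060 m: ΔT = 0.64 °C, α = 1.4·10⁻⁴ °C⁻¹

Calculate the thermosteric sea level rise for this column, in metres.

0.507 m

Layer 1: 0.77 × 150 × 2.7×10⁻⁴ = 0.031185 m
2.4×10⁻⁴ × 840 × 0.71 = 0.143136 m
2.4×10⁻⁴ × 0.55 × 860 = 0.11352 m
2.2×10⁻⁴ × 510 × 0.6 = 0.06732 m
2360–4060 m: 0.64 × 1700 × 1.4×10⁻⁴ = 0.15232 m
Δh = 0.031185 + 0.143136 + 0.11352 + 0.06732 + 0.15232 = 0.507481 m ≈ 0.507 m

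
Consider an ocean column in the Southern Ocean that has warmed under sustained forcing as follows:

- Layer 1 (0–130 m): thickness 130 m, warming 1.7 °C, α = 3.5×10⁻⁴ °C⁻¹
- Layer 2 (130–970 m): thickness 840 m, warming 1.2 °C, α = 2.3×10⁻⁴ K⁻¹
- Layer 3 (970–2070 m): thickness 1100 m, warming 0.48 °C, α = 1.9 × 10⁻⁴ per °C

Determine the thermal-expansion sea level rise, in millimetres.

Δh ≈ 410 mm

Layer 1: 130 × 1.7 × 3.5×10⁻⁴ = 0.07735 m
130–970 m: 2.3×10⁻⁴ × 1.2 × 840 = 0.23184 m
0.48 × 1.9×10⁻⁴ × 1100 = 0.10032 m
Δh = 0.07735 + 0.23184 + 0.10032 = 0.40951 m ≈ 410 mm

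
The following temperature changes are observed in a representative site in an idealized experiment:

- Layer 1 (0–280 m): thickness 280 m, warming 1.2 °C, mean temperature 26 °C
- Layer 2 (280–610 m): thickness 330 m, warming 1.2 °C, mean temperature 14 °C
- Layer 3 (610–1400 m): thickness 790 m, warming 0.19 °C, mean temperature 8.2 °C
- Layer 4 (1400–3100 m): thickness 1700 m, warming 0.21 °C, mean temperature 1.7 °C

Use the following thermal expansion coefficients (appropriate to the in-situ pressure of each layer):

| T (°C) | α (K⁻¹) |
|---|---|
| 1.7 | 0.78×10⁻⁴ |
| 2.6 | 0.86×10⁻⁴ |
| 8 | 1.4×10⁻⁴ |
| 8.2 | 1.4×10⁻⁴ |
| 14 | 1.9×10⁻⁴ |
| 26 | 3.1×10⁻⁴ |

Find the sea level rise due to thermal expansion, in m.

Layer 1 at 26 °C → α = 3.1×10⁻⁴ K⁻¹
Layer 2 at 14 °C → α = 1.9×10⁻⁴ K⁻¹
Layer 3 at 8.2 °C → α = 1.4×10⁻⁴ K⁻¹
Layer 4 at 1.7 °C → α = 0.78×10⁻⁴ K⁻¹
Layer 1: 3.1×10⁻⁴ × 280 × 1.2 = 0.10416 m
1.9×10⁻⁴ × 330 × 1.2 = 0.07524 m
Layer 3: 790 × 1.4×10⁻⁴ × 0.19 = 0.021014 m
1700 × 0.21 × 0.78×10⁻⁴ = 0.027846 m
Δh = 0.10416 + 0.07524 + 0.021014 + 0.027846 = 0.22826 m

0.23 m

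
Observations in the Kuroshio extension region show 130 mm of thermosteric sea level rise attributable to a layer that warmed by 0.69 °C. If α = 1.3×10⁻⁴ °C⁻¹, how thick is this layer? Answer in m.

H = Δh/(αΔT) = 0.13 / (1.3×10⁻⁴ × 0.69) ≈ 1449 m

H ≈ 1450 m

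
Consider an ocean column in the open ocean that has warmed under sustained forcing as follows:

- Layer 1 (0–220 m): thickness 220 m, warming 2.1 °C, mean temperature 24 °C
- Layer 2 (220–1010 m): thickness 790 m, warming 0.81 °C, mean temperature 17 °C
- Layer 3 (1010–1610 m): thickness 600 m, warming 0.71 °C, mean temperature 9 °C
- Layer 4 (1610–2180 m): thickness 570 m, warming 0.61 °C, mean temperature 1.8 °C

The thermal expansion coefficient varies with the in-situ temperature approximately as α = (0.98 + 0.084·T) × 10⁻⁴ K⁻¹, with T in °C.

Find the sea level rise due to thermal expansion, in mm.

Layer 1: α = (0.98 + 0.084×24)×10⁻⁴ = 2.996×10⁻⁴ K⁻¹
Layer 2: α = (0.98 + 0.084×17)×10⁻⁴ = 2.408×10⁻⁴ K⁻¹
Layer 3: α = (0.98 + 0.084×9)×10⁻⁴ = 1.736×10⁻⁴ K⁻¹
Layer 4: α = (0.98 + 0.084×1.8)×10⁻⁴ = 1.1312×10⁻⁴ K⁻¹
2.996×10⁻⁴ × 220 × 2.1 = 0.1384152 m
220–1010 m: 0.81 × 2.408×10⁻⁴ × 790 = 0.15408792 m
1010–1610 m: 600 × 1.736×10⁻⁴ × 0.71 = 0.0739536 m
1610–2180 m: 1.1312×10⁻⁴ × 0.61 × 570 = 0.039331824 m
Δh = 0.1384152 + 0.15408792 + 0.0739536 + 0.039331824 = 0.405788544 m ≈ 406 mm

Δh ≈ 406 mm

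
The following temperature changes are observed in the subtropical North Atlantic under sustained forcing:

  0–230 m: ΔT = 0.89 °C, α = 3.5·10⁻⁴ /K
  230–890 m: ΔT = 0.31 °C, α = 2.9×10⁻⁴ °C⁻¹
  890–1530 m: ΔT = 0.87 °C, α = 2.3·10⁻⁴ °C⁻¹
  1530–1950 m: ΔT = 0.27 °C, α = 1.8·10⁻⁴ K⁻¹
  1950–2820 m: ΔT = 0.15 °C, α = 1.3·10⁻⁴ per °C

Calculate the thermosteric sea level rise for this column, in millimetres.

0–230 m: 3.5×10⁻⁴ × 230 × 0.89 = 0.071645 m
230–890 m: 0.31 × 660 × 2.9×10⁻⁴ = 0.059334 m
890–1530 m: 640 × 2.3×10⁻⁴ × 0.87 = 0.128064 m
Layer 4: 0.27 × 1.8×10⁻⁴ × 420 = 0.020412 m
Layer 5: 1.3×10⁻⁴ × 870 × 0.15 = 0.016965 m
Δh = 0.071645 + 0.059334 + 0.128064 + 0.020412 + 0.016965 = 0.29642 m

296 mm of thermosteric rise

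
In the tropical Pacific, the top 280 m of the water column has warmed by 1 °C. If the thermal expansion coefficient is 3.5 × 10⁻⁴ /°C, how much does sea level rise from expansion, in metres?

Δh = αΔT·H = 3.5×10⁻⁴ × 1 × 280 = 0.09800 m

0.0980 m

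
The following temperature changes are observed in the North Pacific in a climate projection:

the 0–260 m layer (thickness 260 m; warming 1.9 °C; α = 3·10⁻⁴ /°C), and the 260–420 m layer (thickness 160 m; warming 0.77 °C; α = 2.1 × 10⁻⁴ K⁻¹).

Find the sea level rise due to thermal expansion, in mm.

3×10⁻⁴ × 1.9 × 260 = 0.14820 m
2.1×10⁻⁴ × 160 × 0.77 = 0.025872 m
Δh = 0.14820 + 0.025872 = 0.174072 m

about 174 mm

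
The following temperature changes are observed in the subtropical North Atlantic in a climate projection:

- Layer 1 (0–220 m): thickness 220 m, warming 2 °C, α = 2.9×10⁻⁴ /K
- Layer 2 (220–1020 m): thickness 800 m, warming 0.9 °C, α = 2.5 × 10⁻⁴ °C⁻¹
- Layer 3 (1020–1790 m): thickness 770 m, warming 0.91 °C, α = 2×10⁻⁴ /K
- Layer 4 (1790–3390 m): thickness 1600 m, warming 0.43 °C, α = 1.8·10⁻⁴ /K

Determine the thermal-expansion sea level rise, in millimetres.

2.9×10⁻⁴ × 2 × 220 = 0.12760 m
Layer 2: 800 × 0.9 × 2.5×10⁻⁴ = 0.18000 m
Layer 3: 0.91 × 770 × 2×10⁻⁴ = 0.14014 m
Layer 4: 1.8×10⁻⁴ × 1600 × 0.43 = 0.12384 m
Δh = 0.12760 + 0.18000 + 0.14014 + 0.12384 = 0.57158 m

570 mm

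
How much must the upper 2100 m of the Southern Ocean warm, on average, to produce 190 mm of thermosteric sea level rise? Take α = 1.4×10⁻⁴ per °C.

ΔT = Δh/(αH) = 0.19 / (1.4×10⁻⁴ × 2100) ≈ 0.6463 K

0.646 K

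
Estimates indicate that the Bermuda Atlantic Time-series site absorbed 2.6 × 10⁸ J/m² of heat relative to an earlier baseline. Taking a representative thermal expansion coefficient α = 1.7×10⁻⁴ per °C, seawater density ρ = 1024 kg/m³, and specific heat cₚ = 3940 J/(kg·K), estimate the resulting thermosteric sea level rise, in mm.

Δh = αQ/(ρcₚ) = 1.7×10⁻⁴ × 2.6×10⁸ / (1024 × 3940) ≈ 0.010955 m

11.0 mm of thermosteric rise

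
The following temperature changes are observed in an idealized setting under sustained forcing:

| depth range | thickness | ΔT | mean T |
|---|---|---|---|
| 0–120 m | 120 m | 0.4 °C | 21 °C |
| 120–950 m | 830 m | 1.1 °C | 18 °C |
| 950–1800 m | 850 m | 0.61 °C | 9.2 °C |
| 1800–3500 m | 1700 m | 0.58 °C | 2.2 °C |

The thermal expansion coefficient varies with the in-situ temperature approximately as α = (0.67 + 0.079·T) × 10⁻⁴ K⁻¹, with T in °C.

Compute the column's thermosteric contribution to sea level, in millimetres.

Layer 1: α = (0.67 + 0.079×21)×10⁻⁴ = 2.329×10⁻⁴ K⁻¹
Layer 2: α = (0.67 + 0.079×18)×10⁻⁴ = 2.092×10⁻⁴ K⁻¹
Layer 3: α = (0.67 + 0.079×9.2)×10⁻⁴ = 1.3968×10⁻⁴ K⁻¹
Layer 4: α = (0.67 + 0.079×2.2)×10⁻⁴ = 0.8438×10⁻⁴ K⁻¹
0–120 m: 120 × 0.4 × 2.329×10⁻⁴ = 0.0111792 m
120–950 m: 2.092×10⁻⁴ × 830 × 1.1 = 0.1909996 m
Layer 3: 1.3968×10⁻⁴ × 850 × 0.61 = 0.07242408 m
1800–3500 m: 0.8438×10⁻⁴ × 0.58 × 1700 = 0.08319868 m
Δh = 0.0111792 + 0.1909996 + 0.07242408 + 0.08319868 = 0.35780156 m ≈ 358 mm

Δh ≈ 358 mm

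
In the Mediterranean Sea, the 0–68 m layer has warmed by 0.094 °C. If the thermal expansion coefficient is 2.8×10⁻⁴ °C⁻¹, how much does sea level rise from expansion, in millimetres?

Δh = αΔT·H = 2.8×10⁻⁴ × 0.094 × 68 = 0.00178976 m

Δh = 1.79 mm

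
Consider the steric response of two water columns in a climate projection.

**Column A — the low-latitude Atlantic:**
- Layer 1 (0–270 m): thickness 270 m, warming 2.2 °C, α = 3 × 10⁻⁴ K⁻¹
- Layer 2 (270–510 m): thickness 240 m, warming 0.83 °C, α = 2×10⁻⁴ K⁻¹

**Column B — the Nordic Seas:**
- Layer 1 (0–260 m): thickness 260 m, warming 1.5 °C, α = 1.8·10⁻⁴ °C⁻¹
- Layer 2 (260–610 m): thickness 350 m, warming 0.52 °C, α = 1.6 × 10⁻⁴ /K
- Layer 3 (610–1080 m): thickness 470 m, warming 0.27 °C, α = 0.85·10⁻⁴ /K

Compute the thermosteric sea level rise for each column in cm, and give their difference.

Δh_A ≈ 22 cm, Δh_B ≈ 11 cm; difference ≈ 11 cm

A 0–270 m: 2.2 × 3×10⁻⁴ × 270 = 0.17820 m
A 270–510 m: 240 × 2×10⁻⁴ × 0.83 = 0.03984 m
A total: 0.21804 m
B 1.5 × 260 × 1.8×10⁻⁴ = 0.07020 m
B 260–610 m: 0.52 × 350 × 1.6×10⁻⁴ = 0.02912 m
B 0.27 × 0.85×10⁻⁴ × 470 = 0.0107865 m
B total: 0.1101065 m
Difference: 0.21804 − 0.1101065 = 0.1079335 m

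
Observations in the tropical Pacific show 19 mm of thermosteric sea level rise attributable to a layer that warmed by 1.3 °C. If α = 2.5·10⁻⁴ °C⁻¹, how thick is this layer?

H = Δh/(αΔT) = 0.019 / (2.5×10⁻⁴ × 1.3) ≈ 58.46 m

H ≈ 58.5 m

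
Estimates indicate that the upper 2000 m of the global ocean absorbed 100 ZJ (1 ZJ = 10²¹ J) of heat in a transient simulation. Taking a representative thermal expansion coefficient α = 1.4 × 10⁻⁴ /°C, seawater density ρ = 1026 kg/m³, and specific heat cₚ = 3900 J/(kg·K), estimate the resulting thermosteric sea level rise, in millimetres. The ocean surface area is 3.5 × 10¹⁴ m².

Δh ≈ 10.0 mm

Per unit area: Q = 100×10²¹ / (3.5×10¹⁴) ≈ 2.857×10⁸ J/m²
Δh = αQ/(ρcₚ) = 1.4×10⁻⁴ × 2.857×10⁸ / (1026 × 3900) ≈ 0.009996 m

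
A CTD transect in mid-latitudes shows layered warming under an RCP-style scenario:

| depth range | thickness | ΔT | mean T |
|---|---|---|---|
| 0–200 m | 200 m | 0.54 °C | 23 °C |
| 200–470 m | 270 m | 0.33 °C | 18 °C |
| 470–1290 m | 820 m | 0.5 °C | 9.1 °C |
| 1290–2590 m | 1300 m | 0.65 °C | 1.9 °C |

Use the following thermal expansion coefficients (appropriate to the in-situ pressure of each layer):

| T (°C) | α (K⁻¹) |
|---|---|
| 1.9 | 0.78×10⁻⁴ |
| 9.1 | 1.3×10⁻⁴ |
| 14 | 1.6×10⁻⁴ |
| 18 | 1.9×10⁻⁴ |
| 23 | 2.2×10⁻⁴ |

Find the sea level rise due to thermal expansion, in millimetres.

160 mm of thermosteric rise

Layer 1 at 23 °C → α = 2.2×10⁻⁴ K⁻¹
Layer 2 at 18 °C → α = 1.9×10⁻⁴ K⁻¹
Layer 3 at 9.1 °C → α = 1.3×10⁻⁴ K⁻¹
Layer 4 at 1.9 °C → α = 0.78×10⁻⁴ K⁻¹
Layer 1: 200 × 2.2×10⁻⁴ × 0.54 = 0.02376 m
Layer 2: 270 × 0.33 × 1.9×10⁻⁴ = 0.016929 m
0.5 × 1.3×10⁻⁴ × 820 = 0.05330 m
0.65 × 0.78×10⁻⁴ × 1300 = 0.06591 m
Δh = 0.02376 + 0.016929 + 0.05330 + 0.06591 = 0.159899 m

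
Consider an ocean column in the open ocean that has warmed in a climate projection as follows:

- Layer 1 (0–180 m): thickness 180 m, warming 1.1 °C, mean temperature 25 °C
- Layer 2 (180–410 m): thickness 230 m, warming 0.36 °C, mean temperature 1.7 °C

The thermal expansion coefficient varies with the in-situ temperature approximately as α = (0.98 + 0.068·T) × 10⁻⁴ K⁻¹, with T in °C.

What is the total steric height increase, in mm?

62 mm of thermosteric rise

Layer 1: α = (0.98 + 0.068×25)×10⁻⁴ = 2.68×10⁻⁴ K⁻¹
Layer 2: α = (0.98 + 0.068×1.7)×10⁻⁴ = 1.0956×10⁻⁴ K⁻¹
Layer 1: 2.68×10⁻⁴ × 1.1 × 180 = 0.053064 m
0.36 × 230 × 1.0956×10⁻⁴ = 0.009071568 m
Δh = 0.053064 + 0.009071568 = 0.062135568 m ≈ 62 mm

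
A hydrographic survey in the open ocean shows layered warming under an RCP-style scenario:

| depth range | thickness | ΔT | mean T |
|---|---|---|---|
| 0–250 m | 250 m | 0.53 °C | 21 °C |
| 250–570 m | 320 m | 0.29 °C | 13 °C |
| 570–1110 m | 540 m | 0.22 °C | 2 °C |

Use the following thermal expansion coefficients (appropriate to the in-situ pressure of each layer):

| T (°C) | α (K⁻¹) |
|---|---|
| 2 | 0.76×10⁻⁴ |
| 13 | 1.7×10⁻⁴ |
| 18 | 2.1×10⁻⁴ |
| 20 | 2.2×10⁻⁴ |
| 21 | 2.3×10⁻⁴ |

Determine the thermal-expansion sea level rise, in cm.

Layer 1 at 21 °C → α = 2.3×10⁻⁴ K⁻¹
Layer 2 at 13 °C → α = 1.7×10⁻⁴ K⁻¹
Layer 3 at 2 °C → α = 0.76×10⁻⁴ K⁻¹
0–250 m: 0.53 × 2.3×10⁻⁴ × 250 = 0.030475 m
250–570 m: 0.29 × 1.7×10⁻⁴ × 320 = 0.015776 m
0.22 × 0.76×10⁻⁴ × 540 = 0.0090288 m
Δh = 0.030475 + 0.015776 + 0.0090288 = 0.0552798 m

5.53 cm of thermosteric rise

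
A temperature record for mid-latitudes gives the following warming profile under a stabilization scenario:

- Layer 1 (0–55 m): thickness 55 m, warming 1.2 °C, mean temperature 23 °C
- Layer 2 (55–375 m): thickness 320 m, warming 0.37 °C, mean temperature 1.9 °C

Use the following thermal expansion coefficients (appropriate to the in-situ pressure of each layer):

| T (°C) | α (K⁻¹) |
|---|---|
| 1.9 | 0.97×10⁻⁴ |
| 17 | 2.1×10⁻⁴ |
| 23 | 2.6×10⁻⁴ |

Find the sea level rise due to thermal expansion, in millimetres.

Layer 1 at 23 °C → α = 2.6×10⁻⁴ K⁻¹
Layer 2 at 1.9 °C → α = 0.97×10⁻⁴ K⁻¹
2.6×10⁻⁴ × 1.2 × 55 = 0.01716 m
320 × 0.97×10⁻⁴ × 0.37 = 0.0114848 m
Δh = 0.01716 + 0.0114848 = 0.0286448 m

Δh = 29 mm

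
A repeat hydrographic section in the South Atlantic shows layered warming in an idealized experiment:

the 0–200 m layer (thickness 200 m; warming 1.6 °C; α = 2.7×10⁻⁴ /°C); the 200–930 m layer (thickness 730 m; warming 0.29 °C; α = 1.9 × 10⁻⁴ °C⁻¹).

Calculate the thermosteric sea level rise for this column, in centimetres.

about 12.7 cm

1.6 × 2.7×10⁻⁴ × 200 = 0.08640 m
0.29 × 1.9×10⁻⁴ × 730 = 0.040223 m
Δh = 0.08640 + 0.040223 = 0.126623 m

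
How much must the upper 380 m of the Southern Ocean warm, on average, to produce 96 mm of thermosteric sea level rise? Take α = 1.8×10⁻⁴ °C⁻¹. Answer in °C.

1.40 °C

ΔT = Δh/(αH) = 0.096 / (1.8×10⁻⁴ × 380) ≈ 1.404 °C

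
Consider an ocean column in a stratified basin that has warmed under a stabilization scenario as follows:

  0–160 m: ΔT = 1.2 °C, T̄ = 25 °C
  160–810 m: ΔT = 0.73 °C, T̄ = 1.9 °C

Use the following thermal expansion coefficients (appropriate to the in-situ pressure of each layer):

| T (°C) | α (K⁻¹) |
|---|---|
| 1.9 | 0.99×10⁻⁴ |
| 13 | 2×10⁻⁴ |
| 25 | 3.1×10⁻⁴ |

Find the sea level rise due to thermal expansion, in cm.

about 10.6 cm

Layer 1 at 25 °C → α = 3.1×10⁻⁴ K⁻¹
Layer 2 at 1.9 °C → α = 0.99×10⁻⁴ K⁻¹
160 × 3.1×10⁻⁴ × 1.2 = 0.05952 m
650 × 0.73 × 0.99×10⁻⁴ = 0.0469755 m
Δh = 0.05952 + 0.0469755 = 0.1064955 m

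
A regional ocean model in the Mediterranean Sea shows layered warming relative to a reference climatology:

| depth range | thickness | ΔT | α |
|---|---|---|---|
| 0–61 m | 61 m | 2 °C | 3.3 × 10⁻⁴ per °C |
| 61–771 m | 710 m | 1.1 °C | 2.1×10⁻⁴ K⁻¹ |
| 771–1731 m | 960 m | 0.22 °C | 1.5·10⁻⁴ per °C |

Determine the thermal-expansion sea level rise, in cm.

Δh = 23.6 cm

0–61 m: 61 × 3.3×10⁻⁴ × 2 = 0.04026 m
61–771 m: 710 × 1.1 × 2.1×10⁻⁴ = 0.16401 m
Layer 3: 1.5×10⁻⁴ × 0.22 × 960 = 0.03168 m
Δh = 0.04026 + 0.16401 + 0.03168 = 0.23595 m ≈ 23.6 cm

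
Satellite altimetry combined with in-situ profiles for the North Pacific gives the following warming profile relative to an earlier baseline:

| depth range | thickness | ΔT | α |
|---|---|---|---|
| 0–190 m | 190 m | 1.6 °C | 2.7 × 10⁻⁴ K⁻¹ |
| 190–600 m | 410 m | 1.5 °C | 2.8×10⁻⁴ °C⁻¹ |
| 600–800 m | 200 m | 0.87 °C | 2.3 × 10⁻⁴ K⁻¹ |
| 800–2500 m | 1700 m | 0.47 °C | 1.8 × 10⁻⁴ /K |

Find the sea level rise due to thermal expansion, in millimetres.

Layer 1: 2.7×10⁻⁴ × 190 × 1.6 = 0.08208 m
1.5 × 2.8×10⁻⁴ × 410 = 0.17220 m
Layer 3: 2.3×10⁻⁴ × 200 × 0.87 = 0.04002 m
1.8×10⁻⁴ × 1700 × 0.47 = 0.14382 m
Δh = 0.08208 + 0.17220 + 0.04002 + 0.14382 = 0.43812 m

440 mm of thermosteric rise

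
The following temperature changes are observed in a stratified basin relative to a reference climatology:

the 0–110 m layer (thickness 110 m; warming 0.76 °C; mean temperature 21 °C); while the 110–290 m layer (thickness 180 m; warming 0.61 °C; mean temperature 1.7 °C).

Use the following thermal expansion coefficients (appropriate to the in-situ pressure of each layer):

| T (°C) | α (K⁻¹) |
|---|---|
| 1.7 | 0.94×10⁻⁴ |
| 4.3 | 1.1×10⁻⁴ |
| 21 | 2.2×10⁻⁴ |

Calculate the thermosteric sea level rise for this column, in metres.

Layer 1 at 21 °C → α = 2.2×10⁻⁴ K⁻¹
Layer 2 at 1.7 °C → α = 0.94×10⁻⁴ K⁻¹
Layer 1: 110 × 0.76 × 2.2×10⁻⁴ = 0.018392 m
0.61 × 180 × 0.94×10⁻⁴ = 0.0103212 m
Δh = 0.018392 + 0.0103212 = 0.0287132 m

Δh = 0.0287 m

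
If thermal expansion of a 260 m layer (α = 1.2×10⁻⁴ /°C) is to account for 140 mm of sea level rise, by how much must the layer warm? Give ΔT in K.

ΔT = Δh/(αH) = 0.14 / (1.2×10⁻⁴ × 260) ≈ 4.487 K

4.5 K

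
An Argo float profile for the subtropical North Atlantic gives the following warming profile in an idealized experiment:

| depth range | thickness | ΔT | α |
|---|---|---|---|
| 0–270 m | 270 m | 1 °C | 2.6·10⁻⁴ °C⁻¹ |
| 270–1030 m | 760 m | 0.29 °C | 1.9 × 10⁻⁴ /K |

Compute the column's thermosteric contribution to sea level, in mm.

Layer 1: 270 × 1 × 2.6×10⁻⁴ = 0.07020 m
0.29 × 1.9×10⁻⁴ × 760 = 0.041876 m
Δh = 0.07020 + 0.041876 = 0.112076 m ≈ 112 mm

about 112 mm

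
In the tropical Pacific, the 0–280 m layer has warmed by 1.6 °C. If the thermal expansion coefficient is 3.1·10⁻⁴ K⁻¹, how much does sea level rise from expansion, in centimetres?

Δh = αΔT·H = 3.1×10⁻⁴ × 1.6 × 280 = 0.13888 m

about 13.9 cm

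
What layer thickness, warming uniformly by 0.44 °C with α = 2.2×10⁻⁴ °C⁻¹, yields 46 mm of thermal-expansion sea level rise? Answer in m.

H = Δh/(αΔT) = 0.046 / (2.2×10⁻⁴ × 0.44) ≈ 475.2 m

475 m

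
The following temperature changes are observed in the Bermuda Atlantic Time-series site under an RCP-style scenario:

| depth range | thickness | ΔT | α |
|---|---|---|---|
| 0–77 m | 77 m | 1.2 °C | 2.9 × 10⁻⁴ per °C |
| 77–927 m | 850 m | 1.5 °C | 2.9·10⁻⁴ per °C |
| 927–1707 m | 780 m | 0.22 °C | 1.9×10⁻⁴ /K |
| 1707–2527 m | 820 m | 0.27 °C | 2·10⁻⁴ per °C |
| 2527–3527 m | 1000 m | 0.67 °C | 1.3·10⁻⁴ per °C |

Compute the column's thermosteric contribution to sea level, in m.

0–77 m: 1.2 × 2.9×10⁻⁴ × 77 = 0.026796 m
Layer 2: 850 × 2.9×10⁻⁴ × 1.5 = 0.36975 m
Layer 3: 0.22 × 780 × 1.9×10⁻⁴ = 0.032604 m
1707–2527 m: 0.27 × 820 × 2×10⁻⁴ = 0.04428 m
2527–3527 m: 1000 × 0.67 × 1.3×10⁻⁴ = 0.08710 m
Δh = 0.026796 + 0.36975 + 0.032604 + 0.04428 + 0.08710 = 0.56053 m

0.561 m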